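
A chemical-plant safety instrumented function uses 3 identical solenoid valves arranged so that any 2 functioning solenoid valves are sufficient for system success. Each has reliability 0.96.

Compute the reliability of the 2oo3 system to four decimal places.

R = Σ_{i=2}^{3} C(3,i) p^i (1−p)^{3−i} with p = 0.96
C(3,2)·0.96^2·0.04^1 = 0.110592
C(3,3)·0.96^3·0.04^0 = 0.884736
Sum = 0.9953

0.9953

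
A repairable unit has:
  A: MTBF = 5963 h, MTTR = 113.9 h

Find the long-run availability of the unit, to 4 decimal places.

0.9813

A(A) = MTBF/(MTBF+MTTR) = 5963/(5963+113.9) = 0.9813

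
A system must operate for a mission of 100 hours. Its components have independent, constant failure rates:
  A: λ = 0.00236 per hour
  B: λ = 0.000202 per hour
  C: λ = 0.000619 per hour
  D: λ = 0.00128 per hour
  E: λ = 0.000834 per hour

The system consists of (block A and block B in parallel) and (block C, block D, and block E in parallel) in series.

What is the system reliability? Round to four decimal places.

R(A) = exp(−0.00236 × 100) = 0.789781
R(B) = exp(−0.000202 × 100) = 0.980003
R(C) = exp(−0.000619 × 100) = 0.939977
R(D) = exp(−0.00128 × 100) = 0.879853
R(E) = exp(−0.000834 × 100) = 0.919983
Parallel (A and B): 1 − (1 − 0.789781)(1 − 0.980003) = 0.995796
Parallel (C, D, and E): 1 − (1 − 0.939977)(1 − 0.879853)(1 − 0.919983) = 0.999423
Series ([0.995796] and [0.999423]): 0.995796 × 0.999423 = 0.9952

0.9952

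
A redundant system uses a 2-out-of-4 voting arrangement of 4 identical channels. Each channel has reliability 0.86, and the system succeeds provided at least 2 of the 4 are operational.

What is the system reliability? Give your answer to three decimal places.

0.990

R = Σ_{i=2}^{4} C(4,i) p^i (1−p)^{4−i} with p = 0.86
C(4,2)·0.86^2·0.14^2 = 0.08698
C(4,3)·0.86^3·0.14^1 = 0.35619
C(4,4)·0.86^4·0.14^0 = 0.54701
Sum = 0.990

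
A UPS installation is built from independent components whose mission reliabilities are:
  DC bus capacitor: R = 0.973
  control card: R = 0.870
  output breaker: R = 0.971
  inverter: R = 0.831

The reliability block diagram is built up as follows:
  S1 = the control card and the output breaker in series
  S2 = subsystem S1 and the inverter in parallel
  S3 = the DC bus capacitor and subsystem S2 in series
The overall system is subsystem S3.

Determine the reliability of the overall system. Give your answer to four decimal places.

0.9475

Series (control card and output breaker): 0.870000 × 0.971000 = 0.844770
Parallel ([0.844770] and inverter): 1 − (1 − 0.844770)(1 − 0.831000) = 0.973766
Series (DC bus capacitor and [0.973766]): 0.973000 × 0.973766 = 0.9475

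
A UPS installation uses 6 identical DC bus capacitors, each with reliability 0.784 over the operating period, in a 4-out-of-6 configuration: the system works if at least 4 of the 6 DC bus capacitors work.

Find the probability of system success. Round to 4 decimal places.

R = Σ_{i=4}^{6} C(6,i) p^i (1−p)^{6−i} with p = 0.784
C(6,4)·0.784^4·0.216^2 = 0.264401
C(6,5)·0.784^5·0.216^1 = 0.383871
C(6,6)·0.784^6·0.216^0 = 0.232218
Sum = 0.8805

0.8805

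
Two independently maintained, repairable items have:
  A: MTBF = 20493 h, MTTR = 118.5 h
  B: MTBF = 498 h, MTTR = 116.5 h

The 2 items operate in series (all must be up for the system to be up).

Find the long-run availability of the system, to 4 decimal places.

A(A) = MTBF/(MTBF+MTTR) = 20493/(20493+118.5) = 0.994251
A(B) = MTBF/(MTBF+MTTR) = 498/(498+116.5) = 0.810415
Series availability: 0.994251 × 0.810415 = 0.8058

0.8058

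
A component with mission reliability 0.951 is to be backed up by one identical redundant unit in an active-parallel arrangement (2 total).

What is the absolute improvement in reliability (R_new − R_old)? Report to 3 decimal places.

R_before = 0.951
R_after = 1 − (1 − 0.951)^2 = 0.998
ΔR = 0.998 − 0.951 = 0.047

0.047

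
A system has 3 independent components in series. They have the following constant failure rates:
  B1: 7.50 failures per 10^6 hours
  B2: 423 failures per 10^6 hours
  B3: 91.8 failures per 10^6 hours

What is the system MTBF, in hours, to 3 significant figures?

1910

Series of exponential components: λ_sys = Σ λ_i
λ_sys = 0.00000750 + 0.000423 + 0.0000918 = 5.2230e-04 /h
MTBF = 1 / λ_sys = 1910 h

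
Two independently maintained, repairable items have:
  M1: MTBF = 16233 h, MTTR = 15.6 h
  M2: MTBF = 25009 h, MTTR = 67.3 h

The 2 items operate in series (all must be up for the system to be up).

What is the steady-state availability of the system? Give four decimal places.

A(M1) = MTBF/(MTBF+MTTR) = 16233/(16233+15.6) = 0.999040
A(M2) = MTBF/(MTBF+MTTR) = 25009/(25009+67.3) = 0.997316
Series availability: 0.999040 × 0.997316 = 0.9964

0.9964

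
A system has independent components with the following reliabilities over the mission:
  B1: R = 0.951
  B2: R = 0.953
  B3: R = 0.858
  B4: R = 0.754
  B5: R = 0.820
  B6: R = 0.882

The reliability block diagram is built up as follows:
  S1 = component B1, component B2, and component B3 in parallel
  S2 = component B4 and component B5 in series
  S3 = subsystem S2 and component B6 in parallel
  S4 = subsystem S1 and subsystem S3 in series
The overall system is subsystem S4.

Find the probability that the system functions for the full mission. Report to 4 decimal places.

Parallel (B1, B2, and B3): 1 − (1 − 0.951000)(1 − 0.953000)(1 − 0.858000) = 0.999673
Series (B4 and B5): 0.754000 × 0.820000 = 0.618280
Parallel ([0.618280] and B6): 1 − (1 − 0.618280)(1 − 0.882000) = 0.954957
Series ([0.999673] and [0.954957]): 0.999673 × 0.954957 = 0.9546

0.9546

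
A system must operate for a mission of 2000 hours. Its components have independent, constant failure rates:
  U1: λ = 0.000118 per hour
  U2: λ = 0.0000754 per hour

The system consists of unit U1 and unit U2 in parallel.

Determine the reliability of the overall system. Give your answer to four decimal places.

R(U1) = exp(−0.000118 × 2000) = 0.789781
R(U2) = exp(−0.0000754 × 2000) = 0.860020
Parallel (U1 and U2): 1 − (1 − 0.789781)(1 − 0.860020) = 0.9706

0.9706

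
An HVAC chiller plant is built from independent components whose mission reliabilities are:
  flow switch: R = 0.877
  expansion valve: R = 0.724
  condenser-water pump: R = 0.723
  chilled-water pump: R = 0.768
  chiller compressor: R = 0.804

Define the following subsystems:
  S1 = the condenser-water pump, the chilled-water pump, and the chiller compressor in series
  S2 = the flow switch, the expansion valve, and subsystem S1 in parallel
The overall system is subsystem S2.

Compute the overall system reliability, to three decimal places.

Series (condenser-water pump, chilled-water pump, and chiller compressor): 0.72300 × 0.76800 × 0.80400 = 0.44643
Parallel (flow switch, expansion valve, and [0.44643]): 1 − (1 − 0.87700)(1 − 0.72400)(1 − 0.44643) = 0.981

0.981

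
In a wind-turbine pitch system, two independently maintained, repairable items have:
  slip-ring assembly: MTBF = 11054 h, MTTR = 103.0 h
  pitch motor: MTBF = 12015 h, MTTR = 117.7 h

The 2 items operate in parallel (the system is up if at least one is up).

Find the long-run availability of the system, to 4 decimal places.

A(slip-ring assembly) = MTBF/(MTBF+MTTR) = 11054/(11054+103.0) = 0.990768
A(pitch motor) = MTBF/(MTBF+MTTR) = 12015/(12015+117.7) = 0.990299
Parallel availability: 1 − (1 − 0.990768)(1 − 0.990299) = 0.9999

0.9999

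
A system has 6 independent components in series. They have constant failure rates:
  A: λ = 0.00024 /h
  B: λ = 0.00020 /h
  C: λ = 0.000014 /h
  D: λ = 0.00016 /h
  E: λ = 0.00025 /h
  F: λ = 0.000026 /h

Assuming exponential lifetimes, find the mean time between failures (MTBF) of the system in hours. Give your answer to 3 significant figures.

Series of exponential components: λ_sys = Σ λ_i
λ_sys = 0.00024 + 0.00020 + 0.000014 + 0.00016 + 0.00025 + 0.000026 = 8.9000e-04 /h
MTBF = 1 / λ_sys = 1120 h

1120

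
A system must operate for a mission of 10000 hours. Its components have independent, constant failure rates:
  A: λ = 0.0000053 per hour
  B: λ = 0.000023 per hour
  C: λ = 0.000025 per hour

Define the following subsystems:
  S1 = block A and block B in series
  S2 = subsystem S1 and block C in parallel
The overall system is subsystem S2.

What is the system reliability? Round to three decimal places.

0.945

R(A) = exp(−0.0000053 × 10000) = 0.94838
R(B) = exp(−0.000023 × 10000) = 0.79453
R(C) = exp(−0.000025 × 10000) = 0.77880
Series (A and B): 0.94838 × 0.79453 = 0.75352
Parallel ([0.75352] and C): 1 − (1 − 0.75352)(1 − 0.77880) = 0.945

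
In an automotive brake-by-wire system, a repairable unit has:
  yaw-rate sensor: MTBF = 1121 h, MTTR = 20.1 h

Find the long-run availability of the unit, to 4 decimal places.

0.9824

A(yaw-rate sensor) = MTBF/(MTBF+MTTR) = 1121/(1121+20.1) = 0.9824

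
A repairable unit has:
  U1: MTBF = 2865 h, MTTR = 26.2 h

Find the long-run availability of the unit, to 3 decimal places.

0.991

A(U1) = MTBF/(MTBF+MTTR) = 2865/(2865+26.2) = 0.991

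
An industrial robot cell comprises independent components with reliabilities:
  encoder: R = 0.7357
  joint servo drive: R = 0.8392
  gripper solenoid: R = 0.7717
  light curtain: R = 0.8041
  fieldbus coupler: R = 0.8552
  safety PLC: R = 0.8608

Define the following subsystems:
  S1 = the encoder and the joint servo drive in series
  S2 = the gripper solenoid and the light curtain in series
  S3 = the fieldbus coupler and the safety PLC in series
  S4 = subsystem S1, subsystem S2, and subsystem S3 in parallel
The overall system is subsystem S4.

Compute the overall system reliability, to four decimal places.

0.9617

Series (encoder and joint servo drive): 0.735700 × 0.839200 = 0.617399
Series (gripper solenoid and light curtain): 0.771700 × 0.804100 = 0.620524
Series (fieldbus coupler and safety PLC): 0.855200 × 0.860800 = 0.736156
Parallel ([0.617399], [0.620524], and [0.736156]): 1 − (1 − 0.617399)(1 − 0.620524)(1 − 0.736156) = 0.9617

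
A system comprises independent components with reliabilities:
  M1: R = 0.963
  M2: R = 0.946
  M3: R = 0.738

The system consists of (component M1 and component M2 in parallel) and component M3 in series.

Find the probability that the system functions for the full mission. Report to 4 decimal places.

0.7365

Parallel (M1 and M2): 1 − (1 − 0.963000)(1 − 0.946000) = 0.998002
Series ([0.998002] and M3): 0.998002 × 0.738000 = 0.7365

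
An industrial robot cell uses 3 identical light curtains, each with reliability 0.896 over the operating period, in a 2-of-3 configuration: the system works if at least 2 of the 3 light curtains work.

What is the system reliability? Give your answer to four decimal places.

0.9698

R = Σ_{i=2}^{3} C(3,i) p^i (1−p)^{3−i} with p = 0.896
C(3,2)·0.896^2·0.104^1 = 0.250479
C(3,3)·0.896^3·0.104^0 = 0.719323
Sum = 0.9698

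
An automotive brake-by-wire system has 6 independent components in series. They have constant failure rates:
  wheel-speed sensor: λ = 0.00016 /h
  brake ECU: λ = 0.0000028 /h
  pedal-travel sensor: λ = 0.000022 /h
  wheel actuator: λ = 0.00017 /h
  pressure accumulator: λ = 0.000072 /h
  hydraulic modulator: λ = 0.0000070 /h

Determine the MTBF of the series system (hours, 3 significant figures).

2310

Series of exponential components: λ_sys = Σ λ_i
λ_sys = 0.00016 + 0.0000028 + 0.000022 + 0.00017 + 0.000072 + 0.0000070 = 4.3380e-04 /h
MTBF = 1 / λ_sys = 2310 h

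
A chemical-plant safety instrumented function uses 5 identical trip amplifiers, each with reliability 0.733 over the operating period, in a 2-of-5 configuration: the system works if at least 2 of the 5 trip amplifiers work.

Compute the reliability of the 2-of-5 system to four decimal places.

R = Σ_{i=2}^{5} C(5,i) p^i (1−p)^{5−i} with p = 0.733
C(5,2)·0.733^2·0.267^3 = 0.102268
C(5,3)·0.733^3·0.267^2 = 0.280759
C(5,4)·0.733^4·0.267^1 = 0.385387
C(5,5)·0.733^5·0.267^0 = 0.211602
Sum = 0.9800

0.9800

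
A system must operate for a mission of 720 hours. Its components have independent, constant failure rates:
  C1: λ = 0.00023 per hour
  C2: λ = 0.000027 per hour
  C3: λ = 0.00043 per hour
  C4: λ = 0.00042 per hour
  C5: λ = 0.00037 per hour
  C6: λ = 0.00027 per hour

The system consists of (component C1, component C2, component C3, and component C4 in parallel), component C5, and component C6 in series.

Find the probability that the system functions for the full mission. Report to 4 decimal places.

R(C1) = exp(−0.00023 × 720) = 0.847385
R(C2) = exp(−0.000027 × 720) = 0.980748
R(C3) = exp(−0.00043 × 720) = 0.733740
R(C4) = exp(−0.00042 × 720) = 0.739042
R(C5) = exp(−0.00037 × 720) = 0.766133
R(C6) = exp(−0.00027 × 720) = 0.823329
Parallel (C1, C2, C3, and C4): 1 − (1 − 0.847385)(1 − 0.980748)(1 − 0.733740)(1 − 0.739042) = 0.999796
Series ([0.999796], C5, and C6): 0.999796 × 0.766133 × 0.823329 = 0.6307

0.6307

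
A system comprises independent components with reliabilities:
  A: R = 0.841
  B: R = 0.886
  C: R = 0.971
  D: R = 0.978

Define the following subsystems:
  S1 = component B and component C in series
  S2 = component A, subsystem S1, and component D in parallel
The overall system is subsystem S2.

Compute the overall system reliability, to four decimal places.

Series (B and C): 0.886000 × 0.971000 = 0.860306
Parallel (A, [0.860306], and D): 1 − (1 − 0.841000)(1 − 0.860306)(1 − 0.978000) = 0.9995

0.9995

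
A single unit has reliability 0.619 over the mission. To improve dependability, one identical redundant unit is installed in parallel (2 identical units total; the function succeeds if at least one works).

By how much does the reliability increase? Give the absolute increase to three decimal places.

R_before = 0.619
R_after = 1 − (1 − 0.619)^2 = 0.855
ΔR = 0.855 − 0.619 = 0.236

0.236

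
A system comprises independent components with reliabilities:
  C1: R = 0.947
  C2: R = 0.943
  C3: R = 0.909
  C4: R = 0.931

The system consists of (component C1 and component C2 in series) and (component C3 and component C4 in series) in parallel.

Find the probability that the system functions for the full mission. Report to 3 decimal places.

0.984

Series (C1 and C2): 0.94700 × 0.94300 = 0.89302
Series (C3 and C4): 0.90900 × 0.93100 = 0.84628
Parallel ([0.89302] and [0.84628]): 1 − (1 − 0.89302)(1 − 0.84628) = 0.984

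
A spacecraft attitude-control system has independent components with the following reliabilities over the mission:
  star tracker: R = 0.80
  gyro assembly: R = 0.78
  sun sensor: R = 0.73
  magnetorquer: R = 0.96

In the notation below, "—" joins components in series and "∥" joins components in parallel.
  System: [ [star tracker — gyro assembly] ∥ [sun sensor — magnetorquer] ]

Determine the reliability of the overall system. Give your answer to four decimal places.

0.8875

Series (star tracker and gyro assembly): 0.800000 × 0.780000 = 0.624000
Series (sun sensor and magnetorquer): 0.730000 × 0.960000 = 0.700800
Parallel ([0.624000] and [0.700800]): 1 − (1 − 0.624000)(1 − 0.700800) = 0.8875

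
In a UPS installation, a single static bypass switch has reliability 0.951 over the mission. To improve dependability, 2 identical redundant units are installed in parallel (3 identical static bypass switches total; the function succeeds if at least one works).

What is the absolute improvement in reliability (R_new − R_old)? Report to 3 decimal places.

0.049

R_before = 0.951
R_after = 1 − (1 − 0.951)^3 = 1.000
ΔR = 1.000 − 0.951 = 0.049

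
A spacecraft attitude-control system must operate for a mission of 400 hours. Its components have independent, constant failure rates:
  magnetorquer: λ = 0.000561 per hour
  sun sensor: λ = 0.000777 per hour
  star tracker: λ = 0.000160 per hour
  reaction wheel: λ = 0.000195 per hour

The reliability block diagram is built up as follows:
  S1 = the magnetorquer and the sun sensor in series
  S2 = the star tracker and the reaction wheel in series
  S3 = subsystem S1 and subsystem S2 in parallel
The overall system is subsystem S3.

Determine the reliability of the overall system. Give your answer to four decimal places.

R(magnetorquer) = exp(−0.000561 × 400) = 0.798995
R(sun sensor) = exp(−0.000777 × 400) = 0.732860
R(star tracker) = exp(−0.000160 × 400) = 0.938005
R(reaction wheel) = exp(−0.000195 × 400) = 0.924964
Series (magnetorquer and sun sensor): 0.798995 × 0.732860 = 0.585551
Series (star tracker and reaction wheel): 0.938005 × 0.924964 = 0.867621
Parallel ([0.585551] and [0.867621]): 1 − (1 − 0.585551)(1 − 0.867621) = 0.9451

0.9451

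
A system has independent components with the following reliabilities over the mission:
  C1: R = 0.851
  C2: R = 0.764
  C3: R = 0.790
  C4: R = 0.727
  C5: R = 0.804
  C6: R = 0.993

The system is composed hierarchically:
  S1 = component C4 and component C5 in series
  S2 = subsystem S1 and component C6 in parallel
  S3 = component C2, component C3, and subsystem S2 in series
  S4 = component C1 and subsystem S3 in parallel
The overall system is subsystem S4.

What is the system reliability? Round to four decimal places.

0.9407

Series (C4 and C5): 0.727000 × 0.804000 = 0.584508
Parallel ([0.584508] and C6): 1 − (1 − 0.584508)(1 − 0.993000) = 0.997092
Series (C2, C3, and [0.997092]): 0.764000 × 0.790000 × 0.997092 = 0.601805
Parallel (C1 and [0.601805]): 1 − (1 − 0.851000)(1 − 0.601805) = 0.9407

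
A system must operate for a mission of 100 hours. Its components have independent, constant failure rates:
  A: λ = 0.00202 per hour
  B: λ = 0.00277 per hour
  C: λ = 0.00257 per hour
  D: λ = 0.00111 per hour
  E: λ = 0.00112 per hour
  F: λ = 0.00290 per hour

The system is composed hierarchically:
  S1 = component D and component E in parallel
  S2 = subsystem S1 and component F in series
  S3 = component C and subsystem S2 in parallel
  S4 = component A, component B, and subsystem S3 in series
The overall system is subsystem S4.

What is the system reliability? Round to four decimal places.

R(A) = exp(−0.00202 × 100) = 0.817095
R(B) = exp(−0.00277 × 100) = 0.758054
R(C) = exp(−0.00257 × 100) = 0.773368
R(D) = exp(−0.00111 × 100) = 0.894939
R(E) = exp(−0.00112 × 100) = 0.894044
R(F) = exp(−0.00290 × 100) = 0.748264
Parallel (D and E): 1 − (1 − 0.894939)(1 − 0.894044) = 0.988868
Series ([0.988868] and F): 0.988868 × 0.748264 = 0.739934
Parallel (C and [0.739934]): 1 − (1 − 0.773368)(1 − 0.739934) = 0.941061
Series (A, B, and [0.941061]): 0.817095 × 0.758054 × 0.941061 = 0.5829

0.5829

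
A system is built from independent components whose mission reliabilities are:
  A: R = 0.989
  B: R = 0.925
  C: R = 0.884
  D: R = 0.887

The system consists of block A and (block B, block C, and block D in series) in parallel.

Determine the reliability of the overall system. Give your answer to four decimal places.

0.9970

Series (B, C, and D): 0.925000 × 0.884000 × 0.887000 = 0.725300
Parallel (A and [0.725300]): 1 − (1 − 0.989000)(1 − 0.725300) = 0.9970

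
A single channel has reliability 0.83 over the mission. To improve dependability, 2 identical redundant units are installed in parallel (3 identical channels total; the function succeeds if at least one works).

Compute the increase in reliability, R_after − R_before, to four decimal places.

0.1651

R_before = 0.83
R_after = 1 − (1 − 0.83)^3 = 0.9951
ΔR = 0.9951 − 0.83 = 0.1651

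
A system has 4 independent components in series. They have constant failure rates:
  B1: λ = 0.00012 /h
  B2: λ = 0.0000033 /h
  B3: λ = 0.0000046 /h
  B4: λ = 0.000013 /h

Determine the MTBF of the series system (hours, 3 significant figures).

Series of exponential components: λ_sys = Σ λ_i
λ_sys = 0.00012 + 0.0000033 + 0.0000046 + 0.000013 = 1.4090e-04 /h
MTBF = 1 / λ_sys = 7100 h

7100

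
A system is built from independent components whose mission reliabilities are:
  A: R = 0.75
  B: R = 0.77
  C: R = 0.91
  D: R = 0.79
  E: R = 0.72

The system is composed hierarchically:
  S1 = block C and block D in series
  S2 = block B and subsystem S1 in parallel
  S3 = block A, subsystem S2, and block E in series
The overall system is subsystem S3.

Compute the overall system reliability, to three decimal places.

Series (C and D): 0.91000 × 0.79000 = 0.71890
Parallel (B and [0.71890]): 1 − (1 − 0.77000)(1 − 0.71890) = 0.93535
Series (A, [0.93535], and E): 0.75000 × 0.93535 × 0.72000 = 0.505

0.505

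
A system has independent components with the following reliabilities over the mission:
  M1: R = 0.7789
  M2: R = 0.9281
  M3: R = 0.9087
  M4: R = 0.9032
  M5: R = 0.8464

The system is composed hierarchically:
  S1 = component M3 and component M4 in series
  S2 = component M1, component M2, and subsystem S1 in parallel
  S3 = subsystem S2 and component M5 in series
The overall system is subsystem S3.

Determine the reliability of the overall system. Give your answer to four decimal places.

0.8440

Series (M3 and M4): 0.908700 × 0.903200 = 0.820738
Parallel (M1, M2, and [0.820738]): 1 − (1 − 0.778900)(1 − 0.928100)(1 − 0.820738) = 0.997150
Series ([0.997150] and M5): 0.997150 × 0.846400 = 0.8440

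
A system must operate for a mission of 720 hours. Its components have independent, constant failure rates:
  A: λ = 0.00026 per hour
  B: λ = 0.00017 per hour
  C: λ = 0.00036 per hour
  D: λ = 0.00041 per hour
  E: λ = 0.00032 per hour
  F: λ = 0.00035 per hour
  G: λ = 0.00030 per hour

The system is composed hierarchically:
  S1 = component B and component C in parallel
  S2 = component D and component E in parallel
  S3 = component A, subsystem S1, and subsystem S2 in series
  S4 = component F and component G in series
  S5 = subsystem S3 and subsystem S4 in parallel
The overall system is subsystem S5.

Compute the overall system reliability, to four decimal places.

0.9122

R(A) = exp(−0.00026 × 720) = 0.829278
R(B) = exp(−0.00017 × 720) = 0.884794
R(C) = exp(−0.00036 × 720) = 0.771669
R(D) = exp(−0.00041 × 720) = 0.744383
R(E) = exp(−0.00032 × 720) = 0.794216
R(F) = exp(−0.00035 × 720) = 0.777245
R(G) = exp(−0.00030 × 720) = 0.805735
Parallel (B and C): 1 − (1 − 0.884794)(1 − 0.771669) = 0.973695
Parallel (D and E): 1 − (1 − 0.744383)(1 − 0.794216) = 0.947398
Series (A, [0.973695], and [0.947398]): 0.829278 × 0.973695 × 0.947398 = 0.764990
Series (F and G): 0.777245 × 0.805735 = 0.626254
Parallel ([0.764990] and [0.626254]): 1 − (1 − 0.764990)(1 − 0.626254) = 0.9122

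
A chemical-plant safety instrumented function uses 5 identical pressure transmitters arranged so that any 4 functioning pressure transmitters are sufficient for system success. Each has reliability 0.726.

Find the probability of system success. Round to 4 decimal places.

R = Σ_{i=4}^{5} C(5,i) p^i (1−p)^{5−i} with p = 0.726
C(5,4)·0.726^4·0.274^1 = 0.380598
C(5,5)·0.726^5·0.274^0 = 0.201689
Sum = 0.5823

0.5823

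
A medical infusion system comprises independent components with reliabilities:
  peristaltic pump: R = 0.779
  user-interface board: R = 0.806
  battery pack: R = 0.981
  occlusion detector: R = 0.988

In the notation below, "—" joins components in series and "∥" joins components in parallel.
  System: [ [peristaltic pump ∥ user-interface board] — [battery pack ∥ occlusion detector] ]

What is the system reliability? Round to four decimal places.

0.9569

Parallel (peristaltic pump and user-interface board): 1 − (1 − 0.779000)(1 − 0.806000) = 0.957126
Parallel (battery pack and occlusion detector): 1 − (1 − 0.981000)(1 − 0.988000) = 0.999772
Series ([0.957126] and [0.999772]): 0.957126 × 0.999772 = 0.9569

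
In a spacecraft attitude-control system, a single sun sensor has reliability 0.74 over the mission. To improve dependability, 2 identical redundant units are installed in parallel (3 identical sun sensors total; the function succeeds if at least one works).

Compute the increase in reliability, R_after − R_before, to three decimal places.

R_before = 0.74
R_after = 1 − (1 − 0.74)^3 = 0.982
ΔR = 0.982 − 0.74 = 0.242

0.242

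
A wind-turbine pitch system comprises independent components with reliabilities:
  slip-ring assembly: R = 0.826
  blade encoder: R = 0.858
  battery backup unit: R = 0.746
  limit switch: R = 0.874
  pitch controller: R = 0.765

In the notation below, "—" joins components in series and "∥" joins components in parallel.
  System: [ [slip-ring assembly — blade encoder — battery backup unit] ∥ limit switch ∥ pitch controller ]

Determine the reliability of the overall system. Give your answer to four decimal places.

0.9860

Series (slip-ring assembly, blade encoder, and battery backup unit): 0.826000 × 0.858000 × 0.746000 = 0.528696
Parallel ([0.528696], limit switch, and pitch controller): 1 − (1 − 0.528696)(1 − 0.874000)(1 − 0.765000) = 0.9860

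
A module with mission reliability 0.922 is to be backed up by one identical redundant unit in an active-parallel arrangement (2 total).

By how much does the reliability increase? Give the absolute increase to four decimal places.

R_before = 0.922
R_after = 1 − (1 − 0.922)^2 = 0.9939
ΔR = 0.9939 − 0.922 = 0.0719

0.0719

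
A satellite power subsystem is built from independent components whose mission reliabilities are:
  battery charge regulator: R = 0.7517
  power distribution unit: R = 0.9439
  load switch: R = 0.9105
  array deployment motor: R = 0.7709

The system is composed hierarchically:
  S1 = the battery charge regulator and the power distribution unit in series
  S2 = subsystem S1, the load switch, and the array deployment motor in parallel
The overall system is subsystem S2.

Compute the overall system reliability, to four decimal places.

0.9940

Series (battery charge regulator and power distribution unit): 0.751700 × 0.943900 = 0.709530
Parallel ([0.709530], load switch, and array deployment motor): 1 − (1 − 0.709530)(1 − 0.910500)(1 − 0.770900) = 0.9940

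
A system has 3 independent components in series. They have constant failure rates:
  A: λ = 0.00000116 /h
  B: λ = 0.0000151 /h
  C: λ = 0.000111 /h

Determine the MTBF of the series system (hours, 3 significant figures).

7860

Series of exponential components: λ_sys = Σ λ_i
λ_sys = 0.00000116 + 0.0000151 + 0.000111 = 1.2726e-04 /h
MTBF = 1 / λ_sys = 7860 h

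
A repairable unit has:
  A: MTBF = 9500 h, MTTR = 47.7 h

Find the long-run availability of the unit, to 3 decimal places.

A(A) = MTBF/(MTBF+MTTR) = 9500/(9500+47.7) = 0.995

0.995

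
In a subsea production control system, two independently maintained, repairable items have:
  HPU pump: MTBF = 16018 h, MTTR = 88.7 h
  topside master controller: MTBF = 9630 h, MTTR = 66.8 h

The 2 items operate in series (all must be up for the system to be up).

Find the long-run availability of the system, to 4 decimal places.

0.9876

A(HPU pump) = MTBF/(MTBF+MTTR) = 16018/(16018+88.7) = 0.994493
A(topside master controller) = MTBF/(MTBF+MTTR) = 9630/(9630+66.8) = 0.993111
Series availability: 0.994493 × 0.993111 = 0.9876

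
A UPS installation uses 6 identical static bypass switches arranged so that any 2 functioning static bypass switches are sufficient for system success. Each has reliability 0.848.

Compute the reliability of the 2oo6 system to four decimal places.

R = Σ_{i=2}^{6} C(6,i) p^i (1−p)^{6−i} with p = 0.848
C(6,2)·0.848^2·0.152^4 = 0.005758
C(6,3)·0.848^3·0.152^3 = 0.042830
C(6,4)·0.848^4·0.152^2 = 0.179210
C(6,5)·0.848^5·0.152^1 = 0.399921
C(6,6)·0.848^6·0.152^0 = 0.371856
Sum = 0.9996

0.9996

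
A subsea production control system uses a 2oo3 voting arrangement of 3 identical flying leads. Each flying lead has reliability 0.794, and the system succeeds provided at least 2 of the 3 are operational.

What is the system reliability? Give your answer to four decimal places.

R = Σ_{i=2}^{3} C(3,i) p^i (1−p)^{3−i} with p = 0.794
C(3,2)·0.794^2·0.206^1 = 0.389609
C(3,3)·0.794^3·0.206^0 = 0.500566
Sum = 0.8902

0.8902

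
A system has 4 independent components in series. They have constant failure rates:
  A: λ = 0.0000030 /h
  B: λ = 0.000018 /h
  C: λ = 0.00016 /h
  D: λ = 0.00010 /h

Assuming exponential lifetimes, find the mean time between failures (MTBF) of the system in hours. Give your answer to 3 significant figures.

Series of exponential components: λ_sys = Σ λ_i
λ_sys = 0.0000030 + 0.000018 + 0.00016 + 0.00010 = 2.8100e-04 /h
MTBF = 1 / λ_sys = 3560 h

3560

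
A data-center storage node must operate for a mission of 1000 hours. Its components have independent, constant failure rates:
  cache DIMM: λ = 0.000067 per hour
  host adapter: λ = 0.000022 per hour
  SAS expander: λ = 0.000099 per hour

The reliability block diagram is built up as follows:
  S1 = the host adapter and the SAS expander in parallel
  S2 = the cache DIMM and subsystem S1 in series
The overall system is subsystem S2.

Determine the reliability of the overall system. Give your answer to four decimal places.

R(cache DIMM) = exp(−0.000067 × 1000) = 0.935195
R(host adapter) = exp(−0.000022 × 1000) = 0.978240
R(SAS expander) = exp(−0.000099 × 1000) = 0.905743
Parallel (host adapter and SAS expander): 1 − (1 − 0.978240)(1 − 0.905743) = 0.997949
Series (cache DIMM and [0.997949]): 0.935195 × 0.997949 = 0.9333

0.9333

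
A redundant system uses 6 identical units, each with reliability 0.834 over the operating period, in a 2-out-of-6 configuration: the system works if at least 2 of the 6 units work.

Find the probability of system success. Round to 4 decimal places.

0.9993

R = Σ_{i=2}^{6} C(6,i) p^i (1−p)^{6−i} with p = 0.834
C(6,2)·0.834^2·0.166^4 = 0.007922
C(6,3)·0.834^3·0.166^3 = 0.053070
C(6,4)·0.834^4·0.166^2 = 0.199973
C(6,5)·0.834^5·0.166^1 = 0.401874
C(6,6)·0.834^6·0.166^0 = 0.336509
Sum = 0.9993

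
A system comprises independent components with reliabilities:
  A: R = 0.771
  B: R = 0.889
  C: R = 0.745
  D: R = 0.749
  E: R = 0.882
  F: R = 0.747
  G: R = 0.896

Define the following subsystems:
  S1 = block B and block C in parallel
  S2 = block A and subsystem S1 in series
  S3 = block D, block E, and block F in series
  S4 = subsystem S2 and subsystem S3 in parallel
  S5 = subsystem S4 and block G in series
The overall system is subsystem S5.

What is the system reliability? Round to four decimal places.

Parallel (B and C): 1 − (1 − 0.889000)(1 − 0.745000) = 0.971695
Series (A and [0.971695]): 0.771000 × 0.971695 = 0.749177
Series (D, E, and F): 0.749000 × 0.882000 × 0.747000 = 0.493482
Parallel ([0.749177] and [0.493482]): 1 − (1 − 0.749177)(1 − 0.493482) = 0.872954
Series ([0.872954] and G): 0.872954 × 0.896000 = 0.7822

0.7822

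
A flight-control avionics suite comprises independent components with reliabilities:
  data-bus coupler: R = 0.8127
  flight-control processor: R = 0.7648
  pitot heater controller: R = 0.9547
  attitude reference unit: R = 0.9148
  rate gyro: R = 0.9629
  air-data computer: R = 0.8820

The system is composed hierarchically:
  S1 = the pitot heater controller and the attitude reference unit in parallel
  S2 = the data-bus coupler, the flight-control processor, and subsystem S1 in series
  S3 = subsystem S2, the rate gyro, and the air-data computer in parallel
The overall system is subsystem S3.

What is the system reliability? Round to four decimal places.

Parallel (pitot heater controller and attitude reference unit): 1 − (1 − 0.954700)(1 − 0.914800) = 0.996140
Series (data-bus coupler, flight-control processor, and [0.996140]): 0.812700 × 0.764800 × 0.996140 = 0.619154
Parallel ([0.619154], rate gyro, and air-data computer): 1 − (1 − 0.619154)(1 − 0.962900)(1 − 0.882000) = 0.9983

0.9983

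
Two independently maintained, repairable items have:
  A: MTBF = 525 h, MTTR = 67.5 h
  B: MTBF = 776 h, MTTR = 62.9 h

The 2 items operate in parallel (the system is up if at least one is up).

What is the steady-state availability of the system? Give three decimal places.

0.991

A(A) = MTBF/(MTBF+MTTR) = 525/(525+67.5) = 0.886076
A(B) = MTBF/(MTBF+MTTR) = 776/(776+62.9) = 0.925021
Parallel availability: 1 − (1 − 0.886076)(1 − 0.925021) = 0.991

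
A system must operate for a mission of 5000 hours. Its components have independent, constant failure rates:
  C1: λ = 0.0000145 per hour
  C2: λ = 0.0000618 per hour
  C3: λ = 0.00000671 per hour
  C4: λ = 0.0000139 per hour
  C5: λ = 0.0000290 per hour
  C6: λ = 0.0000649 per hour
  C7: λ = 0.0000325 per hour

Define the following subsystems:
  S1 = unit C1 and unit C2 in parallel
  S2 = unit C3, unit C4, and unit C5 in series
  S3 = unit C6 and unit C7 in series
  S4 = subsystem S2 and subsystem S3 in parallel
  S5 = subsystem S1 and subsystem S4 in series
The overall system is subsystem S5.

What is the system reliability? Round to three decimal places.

0.898

R(C1) = exp(−0.0000145 × 5000) = 0.93007
R(C2) = exp(−0.0000618 × 5000) = 0.73418
R(C3) = exp(−0.00000671 × 5000) = 0.96701
R(C4) = exp(−0.0000139 × 5000) = 0.93286
R(C5) = exp(−0.0000290 × 5000) = 0.86502
R(C6) = exp(−0.0000649 × 5000) = 0.72289
R(C7) = exp(−0.0000325 × 5000) = 0.85002
Parallel (C1 and C2): 1 − (1 − 0.93007)(1 − 0.73418) = 0.98141
Series (C3, C4, and C5): 0.96701 × 0.93286 × 0.86502 = 0.78032
Series (C6 and C7): 0.72289 × 0.85002 = 0.61447
Parallel ([0.78032] and [0.61447]): 1 − (1 − 0.78032)(1 − 0.61447) = 0.91531
Series ([0.98141] and [0.91531]): 0.98141 × 0.91531 = 0.898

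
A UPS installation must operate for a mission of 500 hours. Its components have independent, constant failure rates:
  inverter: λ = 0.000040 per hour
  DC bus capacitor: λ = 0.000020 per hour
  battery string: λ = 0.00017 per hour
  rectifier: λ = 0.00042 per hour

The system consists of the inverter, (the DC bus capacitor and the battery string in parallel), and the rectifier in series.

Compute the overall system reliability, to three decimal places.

0.794

R(inverter) = exp(−0.000040 × 500) = 0.98020
R(DC bus capacitor) = exp(−0.000020 × 500) = 0.99005
R(battery string) = exp(−0.00017 × 500) = 0.91851
R(rectifier) = exp(−0.00042 × 500) = 0.81058
Parallel (DC bus capacitor and battery string): 1 − (1 − 0.99005)(1 − 0.91851) = 0.99919
Series (inverter, [0.99919], and rectifier): 0.98020 × 0.99919 × 0.81058 = 0.794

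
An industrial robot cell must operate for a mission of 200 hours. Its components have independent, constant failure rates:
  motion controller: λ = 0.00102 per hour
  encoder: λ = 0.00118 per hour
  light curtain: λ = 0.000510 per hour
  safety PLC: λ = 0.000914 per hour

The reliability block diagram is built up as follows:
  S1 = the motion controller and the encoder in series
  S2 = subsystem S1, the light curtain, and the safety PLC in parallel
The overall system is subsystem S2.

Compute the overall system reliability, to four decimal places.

0.9942

R(motion controller) = exp(−0.00102 × 200) = 0.815462
R(encoder) = exp(−0.00118 × 200) = 0.789781
R(light curtain) = exp(−0.000510 × 200) = 0.903030
R(safety PLC) = exp(−0.000914 × 200) = 0.832935
Series (motion controller and encoder): 0.815462 × 0.789781 = 0.644036
Parallel ([0.644036], light curtain, and safety PLC): 1 − (1 − 0.644036)(1 − 0.903030)(1 − 0.832935) = 0.9942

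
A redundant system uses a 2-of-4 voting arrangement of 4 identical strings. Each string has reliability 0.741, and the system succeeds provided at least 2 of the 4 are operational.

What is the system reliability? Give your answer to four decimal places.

R = Σ_{i=2}^{4} C(4,i) p^i (1−p)^{4−i} with p = 0.741
C(4,2)·0.741^2·0.259^2 = 0.220997
C(4,3)·0.741^3·0.259^1 = 0.421516
C(4,4)·0.741^4·0.259^0 = 0.301490
Sum = 0.9440

0.9440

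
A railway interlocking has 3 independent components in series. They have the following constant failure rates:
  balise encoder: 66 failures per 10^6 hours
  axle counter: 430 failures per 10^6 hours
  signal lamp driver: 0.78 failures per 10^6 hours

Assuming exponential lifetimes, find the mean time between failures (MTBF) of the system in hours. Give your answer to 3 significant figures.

2010

Series of exponential components: λ_sys = Σ λ_i
λ_sys = 0.000066 + 0.00043 + 0.00000078 = 4.9678e-04 /h
MTBF = 1 / λ_sys = 2010 h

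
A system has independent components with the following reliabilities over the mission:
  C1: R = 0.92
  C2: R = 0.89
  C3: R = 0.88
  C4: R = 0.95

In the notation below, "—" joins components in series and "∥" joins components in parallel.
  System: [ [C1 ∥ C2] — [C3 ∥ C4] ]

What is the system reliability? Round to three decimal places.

Parallel (C1 and C2): 1 − (1 − 0.92000)(1 − 0.89000) = 0.99120
Parallel (C3 and C4): 1 − (1 − 0.88000)(1 − 0.95000) = 0.99400
Series ([0.99120] and [0.99400]): 0.99120 × 0.99400 = 0.985

0.985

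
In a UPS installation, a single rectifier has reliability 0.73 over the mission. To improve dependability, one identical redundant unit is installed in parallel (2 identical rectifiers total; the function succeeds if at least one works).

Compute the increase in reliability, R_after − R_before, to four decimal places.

0.1971

R_before = 0.73
R_after = 1 − (1 − 0.73)^2 = 0.9271
ΔR = 0.9271 − 0.73 = 0.1971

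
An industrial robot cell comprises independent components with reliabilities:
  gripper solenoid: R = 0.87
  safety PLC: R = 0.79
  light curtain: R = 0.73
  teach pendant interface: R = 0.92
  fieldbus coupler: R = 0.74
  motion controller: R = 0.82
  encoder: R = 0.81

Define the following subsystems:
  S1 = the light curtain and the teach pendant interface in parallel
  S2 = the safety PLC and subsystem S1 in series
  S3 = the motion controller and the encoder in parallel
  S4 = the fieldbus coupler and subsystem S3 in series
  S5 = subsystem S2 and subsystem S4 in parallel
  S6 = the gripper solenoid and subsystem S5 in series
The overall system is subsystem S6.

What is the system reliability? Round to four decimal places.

Parallel (light curtain and teach pendant interface): 1 − (1 − 0.730000)(1 − 0.920000) = 0.978400
Series (safety PLC and [0.978400]): 0.790000 × 0.978400 = 0.772936
Parallel (motion controller and encoder): 1 − (1 − 0.820000)(1 − 0.810000) = 0.965800
Series (fieldbus coupler and [0.965800]): 0.740000 × 0.965800 = 0.714692
Parallel ([0.772936] and [0.714692]): 1 − (1 − 0.772936)(1 − 0.714692) = 0.935217
Series (gripper solenoid and [0.935217]): 0.870000 × 0.935217 = 0.8136

0.8136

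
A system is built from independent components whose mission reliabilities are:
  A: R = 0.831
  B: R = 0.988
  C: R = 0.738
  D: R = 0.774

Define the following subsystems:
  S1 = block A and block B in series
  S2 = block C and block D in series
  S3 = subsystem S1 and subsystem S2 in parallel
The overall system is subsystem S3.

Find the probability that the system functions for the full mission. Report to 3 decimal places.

0.923

Series (A and B): 0.83100 × 0.98800 = 0.82103
Series (C and D): 0.73800 × 0.77400 = 0.57121
Parallel ([0.82103] and [0.57121]): 1 − (1 − 0.82103)(1 − 0.57121) = 0.923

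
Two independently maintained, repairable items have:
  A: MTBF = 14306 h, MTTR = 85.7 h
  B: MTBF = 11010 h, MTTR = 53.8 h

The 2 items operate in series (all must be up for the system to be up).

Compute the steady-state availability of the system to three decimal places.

0.989

A(A) = MTBF/(MTBF+MTTR) = 14306/(14306+85.7) = 0.994045
A(B) = MTBF/(MTBF+MTTR) = 11010/(11010+53.8) = 0.995137
Series availability: 0.994045 × 0.995137 = 0.989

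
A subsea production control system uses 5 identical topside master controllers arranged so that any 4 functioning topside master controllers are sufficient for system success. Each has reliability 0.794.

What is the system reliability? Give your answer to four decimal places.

R = Σ_{i=4}^{5} C(5,i) p^i (1−p)^{5−i} with p = 0.794
C(5,4)·0.794^4·0.206^1 = 0.409373
C(5,5)·0.794^5·0.206^0 = 0.315575
Sum = 0.7249

0.7249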